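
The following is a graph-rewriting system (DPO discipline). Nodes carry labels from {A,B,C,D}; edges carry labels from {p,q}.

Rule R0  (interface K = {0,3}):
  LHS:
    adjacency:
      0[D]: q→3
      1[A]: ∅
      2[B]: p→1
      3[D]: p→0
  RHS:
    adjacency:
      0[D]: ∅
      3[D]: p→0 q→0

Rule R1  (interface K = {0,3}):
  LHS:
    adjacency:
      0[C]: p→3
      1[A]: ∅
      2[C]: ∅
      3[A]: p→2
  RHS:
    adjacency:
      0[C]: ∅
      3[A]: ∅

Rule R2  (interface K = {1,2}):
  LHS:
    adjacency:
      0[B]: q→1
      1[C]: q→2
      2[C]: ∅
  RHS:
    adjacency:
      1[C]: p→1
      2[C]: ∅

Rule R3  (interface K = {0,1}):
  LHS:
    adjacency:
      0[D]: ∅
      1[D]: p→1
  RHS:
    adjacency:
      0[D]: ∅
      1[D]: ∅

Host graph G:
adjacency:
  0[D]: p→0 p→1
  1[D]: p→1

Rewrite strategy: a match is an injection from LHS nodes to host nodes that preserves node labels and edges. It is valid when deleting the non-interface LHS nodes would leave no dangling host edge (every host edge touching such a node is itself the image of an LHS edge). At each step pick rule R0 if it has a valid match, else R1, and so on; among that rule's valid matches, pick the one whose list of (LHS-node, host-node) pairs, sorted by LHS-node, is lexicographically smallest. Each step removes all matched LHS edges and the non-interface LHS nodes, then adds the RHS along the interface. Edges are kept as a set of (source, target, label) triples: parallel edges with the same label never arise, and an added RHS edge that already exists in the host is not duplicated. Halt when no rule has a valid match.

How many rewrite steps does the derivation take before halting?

Answer: 2

Derivation:
initial: |V|=2 |E|=3  E = 0-p->0 0-p->1 1-p->1
step 1: apply R3 at {0↦0, 1↦1}  → |V|=2 |E|=2  E = 0-p->0 0-p->1
step 2: apply R3 at {0↦1, 1↦0}  → |V|=2 |E|=1  E = 0-p->1
normal form: no rule applies after step 2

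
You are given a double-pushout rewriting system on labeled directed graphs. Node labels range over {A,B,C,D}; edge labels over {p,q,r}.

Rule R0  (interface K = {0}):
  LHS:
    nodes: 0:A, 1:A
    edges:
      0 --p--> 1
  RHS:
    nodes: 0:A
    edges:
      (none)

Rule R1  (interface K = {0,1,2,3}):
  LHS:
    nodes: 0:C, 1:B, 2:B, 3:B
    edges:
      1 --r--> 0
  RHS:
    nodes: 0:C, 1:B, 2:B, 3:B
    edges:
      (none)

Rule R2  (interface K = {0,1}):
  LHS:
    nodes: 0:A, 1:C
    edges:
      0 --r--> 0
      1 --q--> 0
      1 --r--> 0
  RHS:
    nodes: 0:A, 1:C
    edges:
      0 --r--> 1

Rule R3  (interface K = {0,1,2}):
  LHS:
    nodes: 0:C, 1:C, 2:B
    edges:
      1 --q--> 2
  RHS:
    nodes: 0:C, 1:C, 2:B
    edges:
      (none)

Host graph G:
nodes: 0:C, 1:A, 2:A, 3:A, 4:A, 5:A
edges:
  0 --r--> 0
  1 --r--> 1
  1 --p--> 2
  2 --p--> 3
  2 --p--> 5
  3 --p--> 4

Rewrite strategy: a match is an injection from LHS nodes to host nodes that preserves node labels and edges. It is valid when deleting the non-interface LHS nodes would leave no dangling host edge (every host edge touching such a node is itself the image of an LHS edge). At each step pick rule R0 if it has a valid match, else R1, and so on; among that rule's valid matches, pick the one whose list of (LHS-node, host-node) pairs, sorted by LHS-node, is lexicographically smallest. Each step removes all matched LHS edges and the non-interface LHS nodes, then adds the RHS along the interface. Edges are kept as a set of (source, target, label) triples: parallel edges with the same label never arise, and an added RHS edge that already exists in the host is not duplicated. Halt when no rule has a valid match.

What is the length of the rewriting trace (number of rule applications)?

[0] host  ⇒  6 nodes, 6 edges  {0-r->0 1-r->1 1-p->2 2-p->3 2-p->5 3-p->4}
[1] R0 @ {0↦2, 1↦5}  ⇒  5 nodes, 5 edges  {0-r->0 1-r->1 1-p->2 2-p->3 3-p->4}
[2] R0 @ {0↦3, 1↦4}  ⇒  4 nodes, 4 edges  {0-r->0 1-r->1 1-p->2 2-p->3}
[3] R0 @ {0↦2, 1↦3}  ⇒  3 nodes, 3 edges  {0-r->0 1-r->1 1-p->2}
[4] R0 @ {0↦1, 1↦2}  ⇒  2 nodes, 2 edges  {0-r->0 1-r->1}
normal form: no rule applies after step 4

Answer: 4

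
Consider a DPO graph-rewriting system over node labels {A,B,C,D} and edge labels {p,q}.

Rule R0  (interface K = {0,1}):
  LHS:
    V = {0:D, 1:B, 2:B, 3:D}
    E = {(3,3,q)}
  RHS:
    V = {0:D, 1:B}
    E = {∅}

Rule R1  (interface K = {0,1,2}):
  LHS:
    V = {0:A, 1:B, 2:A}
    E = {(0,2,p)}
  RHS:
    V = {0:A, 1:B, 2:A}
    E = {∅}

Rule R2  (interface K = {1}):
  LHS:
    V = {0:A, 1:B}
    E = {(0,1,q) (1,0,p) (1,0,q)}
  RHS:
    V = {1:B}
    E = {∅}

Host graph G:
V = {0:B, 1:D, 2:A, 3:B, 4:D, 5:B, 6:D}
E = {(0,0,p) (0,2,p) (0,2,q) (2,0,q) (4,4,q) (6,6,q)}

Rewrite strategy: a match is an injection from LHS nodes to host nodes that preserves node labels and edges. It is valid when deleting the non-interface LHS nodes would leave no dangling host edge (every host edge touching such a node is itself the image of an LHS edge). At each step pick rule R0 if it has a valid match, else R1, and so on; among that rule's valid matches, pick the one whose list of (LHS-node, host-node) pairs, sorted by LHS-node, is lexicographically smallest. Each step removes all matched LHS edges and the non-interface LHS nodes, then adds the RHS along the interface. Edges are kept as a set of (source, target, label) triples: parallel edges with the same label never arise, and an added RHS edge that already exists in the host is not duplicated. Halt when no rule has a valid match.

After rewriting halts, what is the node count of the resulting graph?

Answer: 2

Derivation:
start.  V:7 E:6  edges: 0-p->0 0-p->2 0-q->2 2-q->0 4-q->4 6-q->6
1. fire R0 via {0↦1, 1↦0, 2↦3, 3↦4}  →  V:5 E:5  edges: 0-p->0 0-p->2 0-q->2 2-q->0 6-q->6
2. fire R0 via {0↦1, 1↦0, 2↦5, 3↦6}  →  V:3 E:4  edges: 0-p->0 0-p->2 0-q->2 2-q->0
3. fire R2 via {0↦2, 1↦0}  →  V:2 E:1  edges: 0-p->0
normal form: no rule applies after step 3
NF nodes: {0:B, 1:D}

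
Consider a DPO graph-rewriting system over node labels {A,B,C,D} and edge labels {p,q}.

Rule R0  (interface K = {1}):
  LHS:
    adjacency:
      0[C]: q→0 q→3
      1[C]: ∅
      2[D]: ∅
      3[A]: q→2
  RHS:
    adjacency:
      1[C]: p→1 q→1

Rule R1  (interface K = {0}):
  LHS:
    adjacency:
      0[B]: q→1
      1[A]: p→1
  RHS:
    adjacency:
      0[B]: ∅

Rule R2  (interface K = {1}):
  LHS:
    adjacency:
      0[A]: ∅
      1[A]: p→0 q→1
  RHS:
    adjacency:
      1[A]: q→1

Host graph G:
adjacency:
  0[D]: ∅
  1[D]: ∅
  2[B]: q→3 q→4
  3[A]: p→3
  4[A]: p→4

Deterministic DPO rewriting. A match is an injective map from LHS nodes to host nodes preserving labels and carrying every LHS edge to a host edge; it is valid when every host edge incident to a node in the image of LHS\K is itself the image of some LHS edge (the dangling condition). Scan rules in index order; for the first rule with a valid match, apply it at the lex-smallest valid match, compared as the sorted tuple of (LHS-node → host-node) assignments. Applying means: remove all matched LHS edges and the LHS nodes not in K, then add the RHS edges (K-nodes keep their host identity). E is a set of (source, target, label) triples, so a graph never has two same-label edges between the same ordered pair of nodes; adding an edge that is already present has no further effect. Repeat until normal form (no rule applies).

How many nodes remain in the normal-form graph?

initial: |V|=5 |E|=4  E = 2-q->3 2-q->4 3-p->3 4-p->4
step 1: apply R1 at {0↦2, 1↦3}  → |V|=4 |E|=2  E = 2-q->4 4-p->4
step 2: apply R1 at {0↦2, 1↦4}  → |V|=3 |E|=0  E = ∅
final graph: no rule applies after step 2
NF nodes: {0:D, 1:D, 2:B}

Answer: 3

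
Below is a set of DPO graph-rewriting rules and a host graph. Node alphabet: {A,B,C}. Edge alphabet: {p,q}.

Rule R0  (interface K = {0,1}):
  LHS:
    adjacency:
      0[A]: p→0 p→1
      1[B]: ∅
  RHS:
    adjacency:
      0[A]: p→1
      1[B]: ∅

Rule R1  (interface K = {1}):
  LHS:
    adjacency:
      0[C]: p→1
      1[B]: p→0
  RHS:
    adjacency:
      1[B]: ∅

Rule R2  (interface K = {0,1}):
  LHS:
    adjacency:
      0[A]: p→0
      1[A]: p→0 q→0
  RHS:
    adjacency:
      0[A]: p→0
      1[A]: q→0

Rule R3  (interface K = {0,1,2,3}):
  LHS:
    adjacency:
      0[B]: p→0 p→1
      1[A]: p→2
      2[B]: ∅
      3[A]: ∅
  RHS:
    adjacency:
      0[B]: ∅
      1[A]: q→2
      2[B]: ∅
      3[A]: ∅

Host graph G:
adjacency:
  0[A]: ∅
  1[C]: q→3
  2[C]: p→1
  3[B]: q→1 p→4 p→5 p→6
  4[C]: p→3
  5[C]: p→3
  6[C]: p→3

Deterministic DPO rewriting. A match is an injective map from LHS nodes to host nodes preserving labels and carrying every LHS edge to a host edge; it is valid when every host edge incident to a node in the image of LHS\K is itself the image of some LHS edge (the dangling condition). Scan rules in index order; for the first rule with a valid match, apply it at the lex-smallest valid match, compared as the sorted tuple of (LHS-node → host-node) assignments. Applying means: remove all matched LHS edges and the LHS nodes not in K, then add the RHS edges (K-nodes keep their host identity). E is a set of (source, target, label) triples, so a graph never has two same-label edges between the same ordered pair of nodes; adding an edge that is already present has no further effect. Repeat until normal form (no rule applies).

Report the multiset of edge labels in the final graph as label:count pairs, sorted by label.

Answer: p:1 q:2

Derivation:
[0] host  ⇒  7 nodes, 9 edges  {1-q->3 2-p->1 3-q->1 3-p->4 3-p->5 3-p->6 4-p->3 5-p->3 6-p->3}
[1] R1 @ {0↦4, 1↦3}  ⇒  6 nodes, 7 edges  {1-q->3 2-p->1 3-q->1 3-p->5 3-p->6 5-p->3 6-p->3}
[2] R1 @ {0↦5, 1↦3}  ⇒  5 nodes, 5 edges  {1-q->3 2-p->1 3-q->1 3-p->6 6-p->3}
[3] R1 @ {0↦6, 1↦3}  ⇒  4 nodes, 3 edges  {1-q->3 2-p->1 3-q->1}
final graph: no rule applies after step 3
NF edges: [(1, 3, 'q'), (2, 1, 'p'), (3, 1, 'q')]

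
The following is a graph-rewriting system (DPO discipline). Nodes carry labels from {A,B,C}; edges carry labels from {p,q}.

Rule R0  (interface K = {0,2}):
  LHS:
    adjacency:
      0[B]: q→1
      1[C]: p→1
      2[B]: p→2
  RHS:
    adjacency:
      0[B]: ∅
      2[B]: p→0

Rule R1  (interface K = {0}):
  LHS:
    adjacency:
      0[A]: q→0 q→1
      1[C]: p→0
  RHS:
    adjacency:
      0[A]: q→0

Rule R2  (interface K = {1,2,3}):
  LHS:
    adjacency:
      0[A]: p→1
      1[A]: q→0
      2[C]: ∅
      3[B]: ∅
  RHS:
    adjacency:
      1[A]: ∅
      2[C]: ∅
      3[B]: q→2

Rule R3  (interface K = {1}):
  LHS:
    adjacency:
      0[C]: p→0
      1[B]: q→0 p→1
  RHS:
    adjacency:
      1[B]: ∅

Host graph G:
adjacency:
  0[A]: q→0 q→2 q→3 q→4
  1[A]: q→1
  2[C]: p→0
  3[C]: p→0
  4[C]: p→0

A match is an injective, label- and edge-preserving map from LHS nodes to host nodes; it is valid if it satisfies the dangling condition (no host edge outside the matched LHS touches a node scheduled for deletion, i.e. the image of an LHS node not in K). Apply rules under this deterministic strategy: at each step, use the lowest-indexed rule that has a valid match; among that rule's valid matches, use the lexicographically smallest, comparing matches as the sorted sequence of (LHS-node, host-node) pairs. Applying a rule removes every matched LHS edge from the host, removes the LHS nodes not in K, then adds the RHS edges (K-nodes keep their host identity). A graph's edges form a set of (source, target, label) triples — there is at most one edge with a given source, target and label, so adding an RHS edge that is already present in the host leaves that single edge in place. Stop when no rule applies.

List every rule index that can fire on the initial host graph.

Answer: [R1]

Steps:
R0: no valid match — LHS pattern not found
R1: 3 valid matches — {0↦0, 1↦2}, {0↦0, 1↦3}, {0↦0, 1↦4}
R2: no valid match — LHS pattern not found
R3: no valid match — LHS pattern not found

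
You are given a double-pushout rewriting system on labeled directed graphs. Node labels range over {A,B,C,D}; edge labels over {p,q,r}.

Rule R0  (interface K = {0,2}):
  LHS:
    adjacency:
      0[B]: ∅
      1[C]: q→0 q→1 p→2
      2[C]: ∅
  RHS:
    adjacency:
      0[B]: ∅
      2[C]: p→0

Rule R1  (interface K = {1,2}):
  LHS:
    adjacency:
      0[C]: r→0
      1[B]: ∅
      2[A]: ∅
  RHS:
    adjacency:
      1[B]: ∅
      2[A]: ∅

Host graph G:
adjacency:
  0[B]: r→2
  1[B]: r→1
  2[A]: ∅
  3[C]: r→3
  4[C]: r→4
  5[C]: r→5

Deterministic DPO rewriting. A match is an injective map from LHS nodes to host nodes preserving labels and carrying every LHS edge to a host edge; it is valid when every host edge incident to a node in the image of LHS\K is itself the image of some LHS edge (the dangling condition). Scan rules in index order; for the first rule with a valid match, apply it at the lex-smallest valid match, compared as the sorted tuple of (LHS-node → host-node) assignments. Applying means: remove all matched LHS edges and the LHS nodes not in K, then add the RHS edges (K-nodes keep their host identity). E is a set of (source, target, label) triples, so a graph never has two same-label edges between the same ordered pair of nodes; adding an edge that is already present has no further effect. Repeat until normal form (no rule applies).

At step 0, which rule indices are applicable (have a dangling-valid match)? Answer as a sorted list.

R0: no valid match — LHS pattern not found
R1: 6 valid matches — {0↦3, 1↦0, 2↦2}, {0↦3, 1↦1, 2↦2}, {0↦4, 1↦0, 2↦2} (+3 more)

Answer: [R1]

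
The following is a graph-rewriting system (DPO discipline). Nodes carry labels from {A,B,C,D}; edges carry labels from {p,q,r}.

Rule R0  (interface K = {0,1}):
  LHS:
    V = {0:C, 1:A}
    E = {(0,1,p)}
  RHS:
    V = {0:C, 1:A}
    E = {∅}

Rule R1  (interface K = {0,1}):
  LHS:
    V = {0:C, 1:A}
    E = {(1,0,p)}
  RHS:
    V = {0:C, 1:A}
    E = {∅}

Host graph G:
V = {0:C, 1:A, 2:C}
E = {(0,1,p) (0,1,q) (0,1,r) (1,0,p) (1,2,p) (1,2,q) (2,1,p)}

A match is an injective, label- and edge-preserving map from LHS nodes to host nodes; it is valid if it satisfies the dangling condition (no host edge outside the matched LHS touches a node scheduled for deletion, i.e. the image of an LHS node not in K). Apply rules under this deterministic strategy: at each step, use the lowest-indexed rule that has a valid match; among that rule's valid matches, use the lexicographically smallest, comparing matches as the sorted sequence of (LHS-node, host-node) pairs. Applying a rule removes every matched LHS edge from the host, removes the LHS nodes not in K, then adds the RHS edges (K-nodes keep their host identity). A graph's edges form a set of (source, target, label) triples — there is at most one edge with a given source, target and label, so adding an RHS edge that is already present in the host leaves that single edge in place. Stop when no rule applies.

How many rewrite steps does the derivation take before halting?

[0] host  ⇒  3 nodes, 7 edges  {0-p->1 0-q->1 0-r->1 1-p->0 1-p->2 1-q->2 2-p->1}
[1] R0 @ {0↦0, 1↦1}  ⇒  3 nodes, 6 edges  {0-q->1 0-r->1 1-p->0 1-p->2 1-q->2 2-p->1}
[2] R0 @ {0↦2, 1↦1}  ⇒  3 nodes, 5 edges  {0-q->1 0-r->1 1-p->0 1-p->2 1-q->2}
[3] R1 @ {0↦0, 1↦1}  ⇒  3 nodes, 4 edges  {0-q->1 0-r->1 1-p->2 1-q->2}
[4] R1 @ {0↦2, 1↦1}  ⇒  3 nodes, 3 edges  {0-q->1 0-r->1 1-q->2}
halt: no rule applies after step 4

Answer: 4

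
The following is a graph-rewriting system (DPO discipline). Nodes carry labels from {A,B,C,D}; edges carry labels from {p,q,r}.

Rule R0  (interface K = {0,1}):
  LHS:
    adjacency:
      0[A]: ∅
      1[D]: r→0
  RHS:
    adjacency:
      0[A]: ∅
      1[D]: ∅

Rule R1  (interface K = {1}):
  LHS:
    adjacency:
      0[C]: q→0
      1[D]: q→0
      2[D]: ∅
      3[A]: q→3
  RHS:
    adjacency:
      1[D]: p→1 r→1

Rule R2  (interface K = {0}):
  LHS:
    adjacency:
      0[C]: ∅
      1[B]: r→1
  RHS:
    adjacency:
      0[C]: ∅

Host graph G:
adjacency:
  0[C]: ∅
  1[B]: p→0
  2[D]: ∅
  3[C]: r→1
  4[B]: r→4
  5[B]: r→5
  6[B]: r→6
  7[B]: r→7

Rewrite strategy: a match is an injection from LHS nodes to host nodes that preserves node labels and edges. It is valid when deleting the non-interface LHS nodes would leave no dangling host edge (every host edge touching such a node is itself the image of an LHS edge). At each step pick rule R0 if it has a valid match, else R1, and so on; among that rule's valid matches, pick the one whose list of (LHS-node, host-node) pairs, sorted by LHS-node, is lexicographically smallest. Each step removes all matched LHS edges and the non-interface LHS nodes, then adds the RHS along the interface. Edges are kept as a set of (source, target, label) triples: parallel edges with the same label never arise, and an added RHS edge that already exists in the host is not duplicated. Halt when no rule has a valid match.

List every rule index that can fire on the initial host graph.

R0: no valid match — LHS pattern not found
R1: no valid match — LHS pattern not found
R2: 8 valid matches — {0↦0, 1↦4}, {0↦0, 1↦5}, {0↦0, 1↦6} (+5 more)

Answer: [R2]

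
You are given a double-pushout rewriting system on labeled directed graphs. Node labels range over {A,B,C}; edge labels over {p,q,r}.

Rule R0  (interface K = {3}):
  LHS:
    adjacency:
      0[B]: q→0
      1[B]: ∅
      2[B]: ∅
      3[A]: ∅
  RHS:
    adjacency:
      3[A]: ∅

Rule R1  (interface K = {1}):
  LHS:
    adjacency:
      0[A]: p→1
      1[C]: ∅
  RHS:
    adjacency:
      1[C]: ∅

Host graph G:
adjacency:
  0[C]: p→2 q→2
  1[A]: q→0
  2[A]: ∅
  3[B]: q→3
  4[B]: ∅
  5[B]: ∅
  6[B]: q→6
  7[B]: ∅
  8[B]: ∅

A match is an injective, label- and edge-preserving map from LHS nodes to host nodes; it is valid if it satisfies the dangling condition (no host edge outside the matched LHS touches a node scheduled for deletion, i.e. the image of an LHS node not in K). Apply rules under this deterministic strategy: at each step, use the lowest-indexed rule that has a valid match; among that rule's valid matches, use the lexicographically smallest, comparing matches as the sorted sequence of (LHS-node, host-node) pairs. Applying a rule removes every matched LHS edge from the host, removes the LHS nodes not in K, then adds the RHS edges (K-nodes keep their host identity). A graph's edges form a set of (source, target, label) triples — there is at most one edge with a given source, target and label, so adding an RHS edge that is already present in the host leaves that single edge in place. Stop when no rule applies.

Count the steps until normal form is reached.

initial: |V|=9 |E|=5  E = 0-p->2 0-q->2 1-q->0 3-q->3 6-q->6
step 1: apply R0 at {0↦3, 1↦4, 2↦5, 3↦1}  → |V|=6 |E|=4  E = 0-p->2 0-q->2 1-q->0 6-q->6
step 2: apply R0 at {0↦6, 1↦7, 2↦8, 3↦1}  → |V|=3 |E|=3  E = 0-p->2 0-q->2 1-q->0
final graph: no rule applies after step 2

Answer: 2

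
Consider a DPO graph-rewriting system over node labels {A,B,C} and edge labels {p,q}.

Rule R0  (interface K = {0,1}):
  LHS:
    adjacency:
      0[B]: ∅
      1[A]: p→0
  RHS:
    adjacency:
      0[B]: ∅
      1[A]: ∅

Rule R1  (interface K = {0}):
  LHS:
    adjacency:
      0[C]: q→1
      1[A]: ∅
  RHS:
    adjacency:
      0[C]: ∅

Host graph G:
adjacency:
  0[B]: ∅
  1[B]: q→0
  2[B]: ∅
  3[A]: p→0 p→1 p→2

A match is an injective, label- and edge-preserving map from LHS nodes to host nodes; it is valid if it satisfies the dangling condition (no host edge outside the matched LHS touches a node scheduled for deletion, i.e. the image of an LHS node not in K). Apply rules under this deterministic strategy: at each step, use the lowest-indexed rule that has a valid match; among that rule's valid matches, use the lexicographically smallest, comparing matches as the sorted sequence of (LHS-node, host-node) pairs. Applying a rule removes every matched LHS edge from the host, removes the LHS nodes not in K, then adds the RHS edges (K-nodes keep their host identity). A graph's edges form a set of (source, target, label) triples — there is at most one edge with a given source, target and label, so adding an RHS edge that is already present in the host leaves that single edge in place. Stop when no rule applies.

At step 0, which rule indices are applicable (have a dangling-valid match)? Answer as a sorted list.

Answer: [R0]

Rewrite trace:
R0: 3 valid matches — {0↦0, 1↦3}, {0↦1, 1↦3}, {0↦2, 1↦3}
R1: no valid match — LHS pattern not found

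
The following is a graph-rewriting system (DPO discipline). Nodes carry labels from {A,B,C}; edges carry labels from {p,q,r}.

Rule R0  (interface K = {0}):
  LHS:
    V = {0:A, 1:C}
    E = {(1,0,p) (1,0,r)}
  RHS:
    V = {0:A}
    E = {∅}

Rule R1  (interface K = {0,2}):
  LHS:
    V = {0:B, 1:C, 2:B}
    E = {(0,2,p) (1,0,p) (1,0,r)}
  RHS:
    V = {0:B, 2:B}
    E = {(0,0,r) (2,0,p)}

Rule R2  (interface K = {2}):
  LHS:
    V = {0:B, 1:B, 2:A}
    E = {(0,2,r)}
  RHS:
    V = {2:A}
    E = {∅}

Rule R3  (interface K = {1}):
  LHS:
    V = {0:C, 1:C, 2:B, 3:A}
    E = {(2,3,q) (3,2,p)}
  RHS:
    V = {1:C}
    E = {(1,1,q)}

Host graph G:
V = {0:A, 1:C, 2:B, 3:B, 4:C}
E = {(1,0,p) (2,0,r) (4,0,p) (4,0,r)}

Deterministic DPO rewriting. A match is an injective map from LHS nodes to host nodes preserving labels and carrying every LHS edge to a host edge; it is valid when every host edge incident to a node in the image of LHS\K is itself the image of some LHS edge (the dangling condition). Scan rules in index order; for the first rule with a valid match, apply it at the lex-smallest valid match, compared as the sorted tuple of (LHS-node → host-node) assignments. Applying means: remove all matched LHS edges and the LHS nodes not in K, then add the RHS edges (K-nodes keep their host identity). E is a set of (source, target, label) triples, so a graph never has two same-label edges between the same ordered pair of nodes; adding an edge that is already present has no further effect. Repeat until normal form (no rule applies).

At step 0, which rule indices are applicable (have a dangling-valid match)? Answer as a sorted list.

R0: 1 valid match — {0↦0, 1↦4}
R1: no valid match — LHS pattern not found
R2: 1 valid match — {0↦2, 1↦3, 2↦0}
R3: no valid match — LHS pattern not found

Answer: [R0,R2]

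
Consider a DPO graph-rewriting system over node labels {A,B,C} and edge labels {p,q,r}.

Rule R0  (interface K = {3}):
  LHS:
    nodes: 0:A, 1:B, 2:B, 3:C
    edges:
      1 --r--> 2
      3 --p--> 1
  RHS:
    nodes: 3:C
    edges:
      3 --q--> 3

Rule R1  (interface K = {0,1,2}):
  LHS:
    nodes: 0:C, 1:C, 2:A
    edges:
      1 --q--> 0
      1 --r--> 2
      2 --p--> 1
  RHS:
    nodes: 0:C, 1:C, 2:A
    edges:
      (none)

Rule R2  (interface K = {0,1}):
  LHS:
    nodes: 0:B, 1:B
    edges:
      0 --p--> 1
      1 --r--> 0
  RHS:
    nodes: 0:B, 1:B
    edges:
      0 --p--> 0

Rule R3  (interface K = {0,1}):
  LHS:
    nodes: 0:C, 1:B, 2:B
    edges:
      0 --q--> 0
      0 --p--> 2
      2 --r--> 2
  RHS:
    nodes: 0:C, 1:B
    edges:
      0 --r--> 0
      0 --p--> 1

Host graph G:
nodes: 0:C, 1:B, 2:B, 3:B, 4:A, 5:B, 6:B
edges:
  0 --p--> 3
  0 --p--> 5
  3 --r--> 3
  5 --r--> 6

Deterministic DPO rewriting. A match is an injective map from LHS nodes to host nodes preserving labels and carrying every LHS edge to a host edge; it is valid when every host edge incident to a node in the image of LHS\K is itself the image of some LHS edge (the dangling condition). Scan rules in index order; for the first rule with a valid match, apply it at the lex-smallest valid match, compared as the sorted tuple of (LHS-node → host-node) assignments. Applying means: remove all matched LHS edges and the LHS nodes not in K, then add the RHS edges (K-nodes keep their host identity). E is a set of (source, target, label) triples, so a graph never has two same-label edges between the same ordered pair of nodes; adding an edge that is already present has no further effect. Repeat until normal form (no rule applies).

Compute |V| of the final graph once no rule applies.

Answer: 3

Rewrite trace:
[0] host  ⇒  7 nodes, 4 edges  {0-p->3 0-p->5 3-r->3 5-r->6}
[1] R0 @ {0↦4, 1↦5, 2↦6, 3↦0}  ⇒  4 nodes, 3 edges  {0-q->0 0-p->3 3-r->3}
[2] R3 @ {0↦0, 1↦1, 2↦3}  ⇒  3 nodes, 2 edges  {0-r->0 0-p->1}
final graph: no rule applies after step 2
NF nodes: {0:C, 1:B, 2:B}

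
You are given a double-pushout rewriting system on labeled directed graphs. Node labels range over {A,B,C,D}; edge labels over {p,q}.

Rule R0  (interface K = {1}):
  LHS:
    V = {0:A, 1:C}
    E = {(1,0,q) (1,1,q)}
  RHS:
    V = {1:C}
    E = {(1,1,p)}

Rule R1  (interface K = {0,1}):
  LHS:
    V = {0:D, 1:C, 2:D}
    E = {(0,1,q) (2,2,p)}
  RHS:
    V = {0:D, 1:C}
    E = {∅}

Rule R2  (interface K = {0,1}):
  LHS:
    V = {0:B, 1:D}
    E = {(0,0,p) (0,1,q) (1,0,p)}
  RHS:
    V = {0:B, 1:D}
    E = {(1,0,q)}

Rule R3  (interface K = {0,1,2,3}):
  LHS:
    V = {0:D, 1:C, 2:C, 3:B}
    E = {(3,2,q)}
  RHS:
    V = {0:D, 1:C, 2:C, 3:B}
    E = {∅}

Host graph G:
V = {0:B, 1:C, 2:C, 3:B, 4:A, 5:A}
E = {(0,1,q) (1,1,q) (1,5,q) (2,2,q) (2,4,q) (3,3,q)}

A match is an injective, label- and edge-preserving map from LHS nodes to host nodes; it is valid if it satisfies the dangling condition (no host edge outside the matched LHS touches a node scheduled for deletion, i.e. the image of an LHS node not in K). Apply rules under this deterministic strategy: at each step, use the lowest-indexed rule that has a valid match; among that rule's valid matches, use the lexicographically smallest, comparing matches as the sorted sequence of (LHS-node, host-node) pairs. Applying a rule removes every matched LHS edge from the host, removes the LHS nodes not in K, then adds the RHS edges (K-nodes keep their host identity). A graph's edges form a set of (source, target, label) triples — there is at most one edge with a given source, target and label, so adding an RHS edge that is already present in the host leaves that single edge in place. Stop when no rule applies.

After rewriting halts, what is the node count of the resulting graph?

Answer: 4

Rewrite trace:
[0] host  ⇒  6 nodes, 6 edges  {0-q->1 1-q->1 1-q->5 2-q->2 2-q->4 3-q->3}
[1] R0 @ {0↦4, 1↦2}  ⇒  5 nodes, 5 edges  {0-q->1 1-q->1 1-q->5 2-p->2 3-q->3}
[2] R0 @ {0↦5, 1↦1}  ⇒  4 nodes, 4 edges  {0-q->1 1-p->1 2-p->2 3-q->3}
final graph: no rule applies after step 2
NF nodes: {0:B, 1:C, 2:C, 3:B}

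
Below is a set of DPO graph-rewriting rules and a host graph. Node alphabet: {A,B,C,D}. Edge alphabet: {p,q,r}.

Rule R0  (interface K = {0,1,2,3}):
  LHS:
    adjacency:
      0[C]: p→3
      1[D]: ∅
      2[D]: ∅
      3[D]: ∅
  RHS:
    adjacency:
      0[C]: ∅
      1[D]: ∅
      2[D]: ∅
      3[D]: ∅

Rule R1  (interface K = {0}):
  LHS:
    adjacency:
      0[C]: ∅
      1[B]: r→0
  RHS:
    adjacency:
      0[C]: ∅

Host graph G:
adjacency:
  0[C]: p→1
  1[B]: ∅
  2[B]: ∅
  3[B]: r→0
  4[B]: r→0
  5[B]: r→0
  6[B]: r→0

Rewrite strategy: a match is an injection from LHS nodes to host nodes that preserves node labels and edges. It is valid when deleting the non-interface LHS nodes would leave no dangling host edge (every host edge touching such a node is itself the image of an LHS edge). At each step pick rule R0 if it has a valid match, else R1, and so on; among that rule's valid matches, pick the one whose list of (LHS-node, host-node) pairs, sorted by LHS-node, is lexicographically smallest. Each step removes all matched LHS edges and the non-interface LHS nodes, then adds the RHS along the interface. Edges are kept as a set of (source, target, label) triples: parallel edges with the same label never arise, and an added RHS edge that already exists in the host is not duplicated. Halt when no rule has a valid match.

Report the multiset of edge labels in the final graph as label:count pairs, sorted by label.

initial: |V|=7 |E|=5  E = 0-p->1 3-r->0 4-r->0 5-r->0 6-r->0
step 1: apply R1 at {0↦0, 1↦3}  → |V|=6 |E|=4  E = 0-p->1 4-r->0 5-r->0 6-r->0
step 2: apply R1 at {0↦0, 1↦4}  → |V|=5 |E|=3  E = 0-p->1 5-r->0 6-r->0
step 3: apply R1 at {0↦0, 1↦5}  → |V|=4 |E|=2  E = 0-p->1 6-r->0
step 4: apply R1 at {0↦0, 1↦6}  → |V|=3 |E|=1  E = 0-p->1
halt: no rule applies after step 4
NF edges: [(0, 1, 'p')]

Answer: p:1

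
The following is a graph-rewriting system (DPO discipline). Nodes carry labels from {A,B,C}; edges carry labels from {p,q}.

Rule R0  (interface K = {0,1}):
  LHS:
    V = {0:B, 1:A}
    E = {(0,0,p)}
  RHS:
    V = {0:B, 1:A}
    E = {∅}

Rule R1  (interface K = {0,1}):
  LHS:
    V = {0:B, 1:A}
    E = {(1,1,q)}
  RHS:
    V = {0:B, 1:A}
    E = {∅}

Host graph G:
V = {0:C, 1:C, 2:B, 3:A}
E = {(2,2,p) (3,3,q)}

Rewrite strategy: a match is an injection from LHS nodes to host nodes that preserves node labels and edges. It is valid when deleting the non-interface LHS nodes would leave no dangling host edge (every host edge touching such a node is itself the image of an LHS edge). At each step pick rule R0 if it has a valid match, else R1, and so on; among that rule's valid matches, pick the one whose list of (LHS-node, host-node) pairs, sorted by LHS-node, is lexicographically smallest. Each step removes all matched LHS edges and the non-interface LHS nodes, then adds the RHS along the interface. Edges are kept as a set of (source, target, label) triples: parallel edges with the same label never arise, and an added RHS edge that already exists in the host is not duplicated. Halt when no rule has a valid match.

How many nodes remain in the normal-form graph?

Answer: 4

Rewrite trace:
[0] host  ⇒  4 nodes, 2 edges  {2-p->2 3-q->3}
[1] R0 @ {0↦2, 1↦3}  ⇒  4 nodes, 1 edges  {3-q->3}
[2] R1 @ {0↦2, 1↦3}  ⇒  4 nodes, 0 edges  {∅}
halt: no rule applies after step 2
NF nodes: {0:C, 1:C, 2:B, 3:A}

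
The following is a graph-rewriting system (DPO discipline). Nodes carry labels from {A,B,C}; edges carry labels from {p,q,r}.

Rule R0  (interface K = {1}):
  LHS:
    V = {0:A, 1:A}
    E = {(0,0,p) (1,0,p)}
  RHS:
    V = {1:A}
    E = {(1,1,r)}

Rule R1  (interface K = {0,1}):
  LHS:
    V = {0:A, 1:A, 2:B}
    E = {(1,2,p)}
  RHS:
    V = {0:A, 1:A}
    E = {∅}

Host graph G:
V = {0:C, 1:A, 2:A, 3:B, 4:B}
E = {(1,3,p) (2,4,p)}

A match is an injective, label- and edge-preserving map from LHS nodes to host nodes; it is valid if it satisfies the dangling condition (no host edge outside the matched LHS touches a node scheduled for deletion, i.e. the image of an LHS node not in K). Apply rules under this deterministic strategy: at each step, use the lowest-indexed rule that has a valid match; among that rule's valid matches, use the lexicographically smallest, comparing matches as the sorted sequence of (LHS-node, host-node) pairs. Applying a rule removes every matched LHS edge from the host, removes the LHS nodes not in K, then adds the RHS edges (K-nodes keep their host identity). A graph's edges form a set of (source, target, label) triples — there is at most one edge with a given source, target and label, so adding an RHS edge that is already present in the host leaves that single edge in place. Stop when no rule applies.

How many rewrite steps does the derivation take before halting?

Answer: 2

Steps:
[0] host  ⇒  5 nodes, 2 edges  {1-p->3 2-p->4}
[1] R1 @ {0↦1, 1↦2, 2↦4}  ⇒  4 nodes, 1 edges  {1-p->3}
[2] R1 @ {0↦2, 1↦1, 2↦3}  ⇒  3 nodes, 0 edges  {∅}
halt: no rule applies after step 2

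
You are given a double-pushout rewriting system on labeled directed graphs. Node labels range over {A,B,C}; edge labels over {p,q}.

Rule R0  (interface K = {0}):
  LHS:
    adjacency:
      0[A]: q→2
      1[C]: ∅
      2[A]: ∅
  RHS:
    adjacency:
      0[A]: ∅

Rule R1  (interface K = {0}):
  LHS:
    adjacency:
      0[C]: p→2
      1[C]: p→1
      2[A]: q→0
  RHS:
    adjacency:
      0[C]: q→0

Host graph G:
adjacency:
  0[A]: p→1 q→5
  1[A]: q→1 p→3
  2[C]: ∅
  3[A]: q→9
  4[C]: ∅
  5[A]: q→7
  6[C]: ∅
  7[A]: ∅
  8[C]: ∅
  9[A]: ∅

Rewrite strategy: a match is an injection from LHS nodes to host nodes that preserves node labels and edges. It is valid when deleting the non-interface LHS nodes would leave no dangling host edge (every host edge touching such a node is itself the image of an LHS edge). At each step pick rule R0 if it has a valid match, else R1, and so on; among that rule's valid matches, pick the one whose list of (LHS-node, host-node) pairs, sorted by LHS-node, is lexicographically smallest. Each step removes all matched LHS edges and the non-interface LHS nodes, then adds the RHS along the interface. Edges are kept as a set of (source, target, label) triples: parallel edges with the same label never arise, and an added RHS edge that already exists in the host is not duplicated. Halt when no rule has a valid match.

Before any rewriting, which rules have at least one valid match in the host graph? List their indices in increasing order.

R0: 8 valid matches — {0↦3, 1↦2, 2↦9}, {0↦3, 1↦4, 2↦9}, {0↦3, 1↦6, 2↦9} (+5 more)
R1: no valid match — LHS pattern not found

Answer: [R0]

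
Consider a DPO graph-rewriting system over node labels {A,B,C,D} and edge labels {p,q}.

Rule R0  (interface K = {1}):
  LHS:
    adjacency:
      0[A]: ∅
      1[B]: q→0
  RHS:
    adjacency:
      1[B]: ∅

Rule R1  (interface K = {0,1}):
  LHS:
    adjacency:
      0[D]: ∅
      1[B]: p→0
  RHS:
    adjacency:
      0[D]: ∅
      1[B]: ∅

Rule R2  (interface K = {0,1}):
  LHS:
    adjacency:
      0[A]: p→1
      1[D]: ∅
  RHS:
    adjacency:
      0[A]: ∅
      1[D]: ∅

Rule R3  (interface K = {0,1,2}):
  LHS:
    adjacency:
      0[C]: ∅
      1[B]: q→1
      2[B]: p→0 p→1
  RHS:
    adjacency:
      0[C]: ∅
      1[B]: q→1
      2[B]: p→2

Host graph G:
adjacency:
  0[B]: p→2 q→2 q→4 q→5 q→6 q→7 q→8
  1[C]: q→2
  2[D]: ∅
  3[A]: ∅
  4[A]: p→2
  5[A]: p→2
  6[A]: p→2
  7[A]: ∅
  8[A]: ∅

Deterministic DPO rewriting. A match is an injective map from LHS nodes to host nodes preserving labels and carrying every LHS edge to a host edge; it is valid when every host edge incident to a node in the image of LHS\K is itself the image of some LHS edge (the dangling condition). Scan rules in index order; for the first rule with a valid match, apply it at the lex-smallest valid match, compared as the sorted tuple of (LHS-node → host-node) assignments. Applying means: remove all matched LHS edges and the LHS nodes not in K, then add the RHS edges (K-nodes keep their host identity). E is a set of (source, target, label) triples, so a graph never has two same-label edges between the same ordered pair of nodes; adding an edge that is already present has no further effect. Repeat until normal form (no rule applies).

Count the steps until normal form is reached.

Answer: 9

Rewrite trace:
start.  V:9 E:11  edges: 0-p->2 0-q->2 0-q->4 0-q->5 0-q->6 0-q->7 0-q->8 1-q->2 4-p->2 5-p->2 6-p->2
1. fire R0 via {0↦7, 1↦0}  →  V:8 E:10  edges: 0-p->2 0-q->2 0-q->4 0-q->5 0-q->6 0-q->8 1-q->2 4-p->2 5-p->2 6-p->2
2. fire R0 via {0↦8, 1↦0}  →  V:7 E:9  edges: 0-p->2 0-q->2 0-q->4 0-q->5 0-q->6 1-q->2 4-p->2 5-p->2 6-p->2
3. fire R1 via {0↦2, 1↦0}  →  V:7 E:8  edges: 0-q->2 0-q->4 0-q->5 0-q->6 1-q->2 4-p->2 5-p->2 6-p->2
4. fire R2 via {0↦4, 1↦2}  →  V:7 E:7  edges: 0-q->2 0-q->4 0-q->5 0-q->6 1-q->2 5-p->2 6-p->2
5. fire R0 via {0↦4, 1↦0}  →  V:6 E:6  edges: 0-q->2 0-q->5 0-q->6 1-q->2 5-p->2 6-p->2
6. fire R2 via {0↦5, 1↦2}  →  V:6 E:5  edges: 0-q->2 0-q->5 0-q->6 1-q->2 6-p->2
7. fire R0 via {0↦5, 1↦0}  →  V:5 E:4  edges: 0-q->2 0-q->6 1-q->2 6-p->2
8. fire R2 via {0↦6, 1↦2}  →  V:5 E:3  edges: 0-q->2 0-q->6 1-q->2
9. fire R0 via {0↦6, 1↦0}  →  V:4 E:2  edges: 0-q->2 1-q->2
normal form: no rule applies after step 9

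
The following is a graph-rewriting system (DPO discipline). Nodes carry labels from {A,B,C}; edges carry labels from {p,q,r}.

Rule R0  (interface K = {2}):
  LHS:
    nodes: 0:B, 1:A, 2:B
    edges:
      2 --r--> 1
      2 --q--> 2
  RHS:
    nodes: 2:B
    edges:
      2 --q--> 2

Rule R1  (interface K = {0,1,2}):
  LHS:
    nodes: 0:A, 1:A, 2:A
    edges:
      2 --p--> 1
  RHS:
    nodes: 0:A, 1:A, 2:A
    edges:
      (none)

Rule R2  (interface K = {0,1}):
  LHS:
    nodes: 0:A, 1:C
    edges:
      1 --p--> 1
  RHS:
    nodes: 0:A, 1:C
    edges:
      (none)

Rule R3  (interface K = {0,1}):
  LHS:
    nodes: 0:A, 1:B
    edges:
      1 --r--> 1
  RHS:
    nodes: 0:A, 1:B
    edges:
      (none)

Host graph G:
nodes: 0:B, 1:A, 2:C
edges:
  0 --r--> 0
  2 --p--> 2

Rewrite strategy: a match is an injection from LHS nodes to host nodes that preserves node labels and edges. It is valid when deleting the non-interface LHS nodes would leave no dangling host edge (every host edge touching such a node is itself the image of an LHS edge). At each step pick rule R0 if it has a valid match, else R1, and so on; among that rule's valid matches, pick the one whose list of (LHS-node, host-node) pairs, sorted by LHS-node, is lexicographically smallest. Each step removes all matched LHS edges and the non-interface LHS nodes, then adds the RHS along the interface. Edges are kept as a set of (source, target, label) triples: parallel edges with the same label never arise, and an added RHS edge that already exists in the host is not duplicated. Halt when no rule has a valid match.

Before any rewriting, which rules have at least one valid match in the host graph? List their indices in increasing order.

Answer: [R2,R3]

Steps:
R0: no valid match — LHS pattern not found
R1: no valid match — LHS pattern not found
R2: 1 valid match — {0↦1, 1↦2}
R3: 1 valid match — {0↦1, 1↦0}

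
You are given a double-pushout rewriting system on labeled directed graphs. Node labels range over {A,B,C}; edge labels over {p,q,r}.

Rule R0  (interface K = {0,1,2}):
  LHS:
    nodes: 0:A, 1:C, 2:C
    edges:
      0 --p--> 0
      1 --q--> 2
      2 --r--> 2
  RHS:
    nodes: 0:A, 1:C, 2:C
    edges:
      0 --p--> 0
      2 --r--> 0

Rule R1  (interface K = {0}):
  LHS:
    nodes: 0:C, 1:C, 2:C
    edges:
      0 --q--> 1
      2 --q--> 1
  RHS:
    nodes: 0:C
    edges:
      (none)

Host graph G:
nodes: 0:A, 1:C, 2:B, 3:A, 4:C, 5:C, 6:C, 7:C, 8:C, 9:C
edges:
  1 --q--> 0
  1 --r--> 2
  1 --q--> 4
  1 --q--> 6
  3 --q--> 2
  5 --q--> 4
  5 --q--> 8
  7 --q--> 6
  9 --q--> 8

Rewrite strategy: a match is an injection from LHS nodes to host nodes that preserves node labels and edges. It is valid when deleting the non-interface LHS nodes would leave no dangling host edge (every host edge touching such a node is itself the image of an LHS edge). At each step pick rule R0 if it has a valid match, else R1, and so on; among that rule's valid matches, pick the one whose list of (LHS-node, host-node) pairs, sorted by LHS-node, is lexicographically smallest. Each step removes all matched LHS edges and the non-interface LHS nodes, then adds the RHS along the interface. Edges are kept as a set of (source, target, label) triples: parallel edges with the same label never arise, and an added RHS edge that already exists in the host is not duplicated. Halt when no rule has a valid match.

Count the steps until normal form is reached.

[0] host  ⇒  10 nodes, 9 edges  {1-q->0 1-r->2 1-q->4 1-q->6 3-q->2 5-q->4 5-q->8 7-q->6 9-q->8}
[1] R1 @ {0↦1, 1↦6, 2↦7}  ⇒  8 nodes, 7 edges  {1-q->0 1-r->2 1-q->4 3-q->2 5-q->4 5-q->8 9-q->8}
[2] R1 @ {0↦5, 1↦8, 2↦9}  ⇒  6 nodes, 5 edges  {1-q->0 1-r->2 1-q->4 3-q->2 5-q->4}
[3] R1 @ {0↦1, 1↦4, 2↦5}  ⇒  4 nodes, 3 edges  {1-q->0 1-r->2 3-q->2}
halt: no rule applies after step 3

Answer: 3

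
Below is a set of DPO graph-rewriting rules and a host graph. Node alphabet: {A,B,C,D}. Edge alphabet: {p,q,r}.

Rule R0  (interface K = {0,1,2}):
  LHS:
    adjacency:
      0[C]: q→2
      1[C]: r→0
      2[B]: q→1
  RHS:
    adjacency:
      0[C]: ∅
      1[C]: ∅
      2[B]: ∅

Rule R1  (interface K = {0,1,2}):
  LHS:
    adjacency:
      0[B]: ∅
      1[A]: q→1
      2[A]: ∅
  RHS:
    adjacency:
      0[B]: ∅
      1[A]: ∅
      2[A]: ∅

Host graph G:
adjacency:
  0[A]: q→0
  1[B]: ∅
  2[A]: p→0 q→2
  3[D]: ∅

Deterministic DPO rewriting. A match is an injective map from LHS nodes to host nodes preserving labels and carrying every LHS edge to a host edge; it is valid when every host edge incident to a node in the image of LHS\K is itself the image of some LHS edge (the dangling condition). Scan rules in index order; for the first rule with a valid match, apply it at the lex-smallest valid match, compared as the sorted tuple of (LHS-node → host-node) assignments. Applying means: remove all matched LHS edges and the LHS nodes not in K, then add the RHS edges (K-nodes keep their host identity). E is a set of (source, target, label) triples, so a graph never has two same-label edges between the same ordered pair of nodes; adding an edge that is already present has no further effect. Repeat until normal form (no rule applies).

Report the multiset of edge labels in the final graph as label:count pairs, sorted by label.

[0] host  ⇒  4 nodes, 3 edges  {0-q->0 2-p->0 2-q->2}
[1] R1 @ {0↦1, 1↦0, 2↦2}  ⇒  4 nodes, 2 edges  {2-p->0 2-q->2}
[2] R1 @ {0↦1, 1↦2, 2↦0}  ⇒  4 nodes, 1 edges  {2-p->0}
final graph: no rule applies after step 2
NF edges: [(2, 0, 'p')]

Answer: p:1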